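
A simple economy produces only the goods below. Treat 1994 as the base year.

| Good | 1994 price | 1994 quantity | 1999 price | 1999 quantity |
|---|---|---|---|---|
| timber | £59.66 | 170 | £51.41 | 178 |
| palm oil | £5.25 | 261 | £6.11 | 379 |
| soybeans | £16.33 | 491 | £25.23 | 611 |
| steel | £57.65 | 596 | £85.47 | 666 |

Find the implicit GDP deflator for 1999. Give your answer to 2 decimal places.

137.43

Nominal GDP 1999 = 51.41·178 + 6.11·379 + 25.23·611 + 85.47·666 = 83805.22.
Real GDP 1999 (at 1994 prices) = 59.66·178 + 5.25·379 + 16.33·611 + 57.65·666 = 60981.76.
Deflator = Nominal/Real × 100 = 83805.22/60981.76 × 100 = 137.427.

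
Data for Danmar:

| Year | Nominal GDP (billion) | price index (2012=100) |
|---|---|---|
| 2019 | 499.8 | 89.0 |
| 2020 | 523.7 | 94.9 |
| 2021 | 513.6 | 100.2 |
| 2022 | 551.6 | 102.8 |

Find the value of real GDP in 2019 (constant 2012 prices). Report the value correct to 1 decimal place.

Real GDP 2019 = 499.8 / 0.890 = 561.57.

561.6 billion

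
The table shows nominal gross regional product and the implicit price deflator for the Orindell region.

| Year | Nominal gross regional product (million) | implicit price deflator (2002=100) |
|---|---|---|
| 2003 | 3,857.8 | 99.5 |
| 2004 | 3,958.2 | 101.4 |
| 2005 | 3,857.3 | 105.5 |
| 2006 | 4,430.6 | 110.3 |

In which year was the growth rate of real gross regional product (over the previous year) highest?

2006

2004: real = 3958.2/1.014 = 3903.55; growth vs 2003 (3877.19) = 0.68%.
2005: real = 3857.3/1.055 = 3656.21; growth vs 2004 (3903.55) = -6.34%.
2006: real = 4430.6/1.103 = 4016.86; growth vs 2005 (3656.21) = 9.86%.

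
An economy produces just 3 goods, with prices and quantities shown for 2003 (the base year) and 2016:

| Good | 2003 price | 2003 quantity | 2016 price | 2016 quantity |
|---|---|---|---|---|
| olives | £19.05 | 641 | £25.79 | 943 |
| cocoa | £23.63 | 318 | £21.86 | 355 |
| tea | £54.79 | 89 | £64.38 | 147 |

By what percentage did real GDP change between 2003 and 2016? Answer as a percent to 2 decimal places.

39.86%

Real GDP 2003 = Nominal GDP 2003 = 19.05·641 + 23.63·318 + 54.79·89 = 24601.70.
Real GDP 2016 (at 2003 prices) = 19.05·943 + 23.63·355 + 54.79·147 = 34406.93.
Real growth = 34406.93/24601.70 − 1 = 0.3986.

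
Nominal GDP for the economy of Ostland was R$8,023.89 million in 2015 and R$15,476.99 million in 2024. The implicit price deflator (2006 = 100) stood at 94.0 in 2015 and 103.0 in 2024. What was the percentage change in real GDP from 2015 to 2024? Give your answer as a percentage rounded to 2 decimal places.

Real GDP 2015 = 8023.89 / 0.940 = 8536.05.
Real GDP 2024 = 15476.99 / 1.030 = 15026.20.
Real growth = 15026.20 / 8536.05 − 1 = 0.7603.

76.03%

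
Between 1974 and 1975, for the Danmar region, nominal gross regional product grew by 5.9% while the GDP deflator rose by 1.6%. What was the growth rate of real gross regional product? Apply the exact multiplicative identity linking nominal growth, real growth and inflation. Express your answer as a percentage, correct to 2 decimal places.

(1 + g_nom) = (1 + g_real)(1 + π), so g_real = 1.0590 / 1.0160 − 1 = 0.04232.

4.23%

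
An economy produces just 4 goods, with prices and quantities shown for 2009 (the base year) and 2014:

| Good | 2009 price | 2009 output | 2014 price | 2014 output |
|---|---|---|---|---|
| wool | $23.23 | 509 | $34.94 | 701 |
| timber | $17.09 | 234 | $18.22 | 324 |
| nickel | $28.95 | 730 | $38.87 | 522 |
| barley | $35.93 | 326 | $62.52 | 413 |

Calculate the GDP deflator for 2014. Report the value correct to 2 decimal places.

Nominal GDP 2014 = 34.94·701 + 18.22·324 + 38.87·522 + 62.52·413 = 76507.12.
Real GDP 2014 (at 2009 prices) = 23.23·701 + 17.09·324 + 28.95·522 + 35.93·413 = 51772.38.
Deflator = Nominal/Real × 100 = 76507.12/51772.38 × 100 = 147.776.

147.78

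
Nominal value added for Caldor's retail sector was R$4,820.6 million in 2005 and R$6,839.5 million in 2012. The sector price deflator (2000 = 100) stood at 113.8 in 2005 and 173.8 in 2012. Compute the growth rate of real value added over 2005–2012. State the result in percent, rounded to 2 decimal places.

-7.10%

Real value added 2005 = 4820.6 / 1.138 = 4236.03.
Real value added 2012 = 6839.5 / 1.738 = 3935.27.
Real growth = 3935.27 / 4236.03 − 1 = -0.0710.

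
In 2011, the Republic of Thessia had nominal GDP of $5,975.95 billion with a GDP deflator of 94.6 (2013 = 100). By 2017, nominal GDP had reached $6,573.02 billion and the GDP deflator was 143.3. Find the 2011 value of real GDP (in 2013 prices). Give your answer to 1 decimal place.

$6,317.1 billion

Real GDP = Nominal / (GDP deflator/100) = 5975.95 / 0.946 = 6317.07.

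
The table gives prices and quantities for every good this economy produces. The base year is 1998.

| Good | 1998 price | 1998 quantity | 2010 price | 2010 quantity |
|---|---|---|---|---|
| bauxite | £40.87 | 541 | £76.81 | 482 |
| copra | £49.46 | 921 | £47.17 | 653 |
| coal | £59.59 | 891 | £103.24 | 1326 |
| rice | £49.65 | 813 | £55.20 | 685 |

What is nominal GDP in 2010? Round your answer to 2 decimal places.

£242532.67

Nominal GDP 2010 = Σ (p_2010 × q_2010) = 76.81·482 + 47.17·653 + 103.24·1326 + 55.20·685 = 242532.67.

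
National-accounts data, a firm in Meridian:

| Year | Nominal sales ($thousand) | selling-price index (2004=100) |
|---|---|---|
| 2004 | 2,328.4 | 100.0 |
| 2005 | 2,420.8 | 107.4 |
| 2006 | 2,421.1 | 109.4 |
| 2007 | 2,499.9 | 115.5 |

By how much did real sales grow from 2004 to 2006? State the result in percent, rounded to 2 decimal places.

Real sales 2004 = 2328.4/1.000 = 2328.40.
Real sales 2006 = 2421.1/1.094 = 2213.07.
Change = 2213.07/2328.40 − 1 = -0.0495.

-4.95%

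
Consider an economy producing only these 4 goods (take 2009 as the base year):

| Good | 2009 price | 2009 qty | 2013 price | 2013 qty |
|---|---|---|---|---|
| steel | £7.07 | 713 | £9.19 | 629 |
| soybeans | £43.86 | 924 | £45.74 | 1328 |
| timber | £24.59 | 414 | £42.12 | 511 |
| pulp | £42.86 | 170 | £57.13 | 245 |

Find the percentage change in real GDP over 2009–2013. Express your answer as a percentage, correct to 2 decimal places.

36.05%

Real GDP 2009 = Nominal GDP 2009 = 7.07·713 + 43.86·924 + 24.59·414 + 42.86·170 = 63034.01.
Real GDP 2013 (at 2009 prices) = 7.07·629 + 43.86·1328 + 24.59·511 + 42.86·245 = 85759.30.
Real growth = 85759.30/63034.01 − 1 = 0.3605.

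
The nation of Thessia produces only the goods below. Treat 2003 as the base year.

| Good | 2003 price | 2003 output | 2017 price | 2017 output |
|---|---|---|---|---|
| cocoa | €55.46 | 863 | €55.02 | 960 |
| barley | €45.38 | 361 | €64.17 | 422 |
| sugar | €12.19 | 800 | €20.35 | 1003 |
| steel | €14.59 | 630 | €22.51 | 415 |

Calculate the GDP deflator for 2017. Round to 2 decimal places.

120.93

Nominal GDP 2017 = 55.02·960 + 64.17·422 + 20.35·1003 + 22.51·415 = 109651.64.
Real GDP 2017 (at 2003 prices) = 55.46·960 + 45.38·422 + 12.19·1003 + 14.59·415 = 90673.38.
Deflator = Nominal/Real × 100 = 109651.64/90673.38 × 100 = 120.930.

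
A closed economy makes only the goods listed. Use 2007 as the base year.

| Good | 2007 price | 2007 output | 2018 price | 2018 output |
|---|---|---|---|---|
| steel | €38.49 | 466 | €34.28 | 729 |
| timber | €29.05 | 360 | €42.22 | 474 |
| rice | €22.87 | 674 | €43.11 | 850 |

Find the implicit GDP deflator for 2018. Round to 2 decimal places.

133.26

Nominal GDP 2018 = 34.28·729 + 42.22·474 + 43.11·850 = 81645.90.
Real GDP 2018 (at 2007 prices) = 38.49·729 + 29.05·474 + 22.87·850 = 61268.41.
Deflator = Nominal/Real × 100 = 81645.90/61268.41 × 100 = 133.259.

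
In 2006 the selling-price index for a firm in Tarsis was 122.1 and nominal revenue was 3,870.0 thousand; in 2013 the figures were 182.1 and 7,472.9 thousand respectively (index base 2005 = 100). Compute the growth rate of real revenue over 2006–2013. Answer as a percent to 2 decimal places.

29.47%

Deflate each year: 2006 → 3870.0/1.221 = 3169.53; 2013 → 7472.9/1.821 = 4103.73.
So real revenue changed by 4103.73/3169.53 − 1 = 0.2947, i.e. 29.47%.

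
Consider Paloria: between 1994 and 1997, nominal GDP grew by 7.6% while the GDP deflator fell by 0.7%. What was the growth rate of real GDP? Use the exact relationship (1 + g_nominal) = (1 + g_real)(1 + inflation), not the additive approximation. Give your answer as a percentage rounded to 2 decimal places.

(1 + g_nom) = (1 + g_real)(1 + π), so g_real = 1.0760 / 0.9930 − 1 = 0.08359.

8.36%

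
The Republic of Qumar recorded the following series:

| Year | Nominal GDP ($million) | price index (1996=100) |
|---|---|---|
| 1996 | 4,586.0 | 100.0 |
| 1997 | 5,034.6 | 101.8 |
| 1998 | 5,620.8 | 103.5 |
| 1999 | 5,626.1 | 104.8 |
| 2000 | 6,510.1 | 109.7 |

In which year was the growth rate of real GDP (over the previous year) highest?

2000

1997: real = 5034.6/1.018 = 4945.58; growth vs 1996 (4586.00) = 7.84%.
1998: real = 5620.8/1.035 = 5430.72; growth vs 1997 (4945.58) = 9.81%.
1999: real = 5626.1/1.048 = 5368.42; growth vs 1998 (5430.72) = -1.15%.
2000: real = 6510.1/1.097 = 5934.46; growth vs 1999 (5368.42) = 10.54%.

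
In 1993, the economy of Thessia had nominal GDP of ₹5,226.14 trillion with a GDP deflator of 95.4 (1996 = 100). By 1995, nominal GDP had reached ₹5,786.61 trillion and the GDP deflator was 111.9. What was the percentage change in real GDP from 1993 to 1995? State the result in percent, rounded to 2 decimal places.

Real GDP 1993 = 5226.14 / 0.954 = 5478.13.
Real GDP 1995 = 5786.61 / 1.119 = 5171.23.
Real growth = 5171.23 / 5478.13 − 1 = -0.0560.

-5.60%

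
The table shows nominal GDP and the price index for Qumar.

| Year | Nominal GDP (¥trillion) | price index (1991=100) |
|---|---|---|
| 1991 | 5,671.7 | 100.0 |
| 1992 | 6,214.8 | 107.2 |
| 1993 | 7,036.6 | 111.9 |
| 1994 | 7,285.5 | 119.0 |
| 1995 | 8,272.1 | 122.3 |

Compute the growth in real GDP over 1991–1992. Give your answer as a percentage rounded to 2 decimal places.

Real GDP 1991 = 5671.7/1.000 = 5671.70.
Real GDP 1992 = 6214.8/1.072 = 5797.39.
Change = 5797.39/5671.70 − 1 = 0.0222.

2.22%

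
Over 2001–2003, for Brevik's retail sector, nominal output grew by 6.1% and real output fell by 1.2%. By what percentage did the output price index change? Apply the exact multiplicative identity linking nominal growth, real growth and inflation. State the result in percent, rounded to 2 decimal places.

(1 + g_nom) = (1 + g_real)(1 + π), so π = 1.0610 / 0.9880 − 1 = 0.07389.

7.39%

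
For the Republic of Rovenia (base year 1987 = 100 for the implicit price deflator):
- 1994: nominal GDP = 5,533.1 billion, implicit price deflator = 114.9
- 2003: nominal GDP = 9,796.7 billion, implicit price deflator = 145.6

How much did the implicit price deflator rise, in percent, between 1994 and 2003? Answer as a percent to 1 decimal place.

Price-level change = 145.6 / 114.9 − 1 = 0.2672.

26.7%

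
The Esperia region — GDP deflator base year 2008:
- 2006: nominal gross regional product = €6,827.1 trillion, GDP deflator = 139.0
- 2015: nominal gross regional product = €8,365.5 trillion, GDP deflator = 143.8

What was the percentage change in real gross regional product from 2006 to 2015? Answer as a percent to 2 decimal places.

Real gross regional product 2006 = 6827.1 / 1.390 = 4911.58.
Real gross regional product 2015 = 8365.5 / 1.438 = 5817.45.
Real growth = 5817.45 / 4911.58 − 1 = 0.1844.

18.44%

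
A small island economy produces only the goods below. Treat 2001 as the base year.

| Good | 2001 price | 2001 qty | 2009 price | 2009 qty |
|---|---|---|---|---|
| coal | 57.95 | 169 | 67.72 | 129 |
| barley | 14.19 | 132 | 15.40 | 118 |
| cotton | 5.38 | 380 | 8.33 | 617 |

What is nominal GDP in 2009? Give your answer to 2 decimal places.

Nominal GDP 2009 = Σ (p_2009 × q_2009) = 67.72·129 + 15.40·118 + 8.33·617 = 15692.69.

15692.69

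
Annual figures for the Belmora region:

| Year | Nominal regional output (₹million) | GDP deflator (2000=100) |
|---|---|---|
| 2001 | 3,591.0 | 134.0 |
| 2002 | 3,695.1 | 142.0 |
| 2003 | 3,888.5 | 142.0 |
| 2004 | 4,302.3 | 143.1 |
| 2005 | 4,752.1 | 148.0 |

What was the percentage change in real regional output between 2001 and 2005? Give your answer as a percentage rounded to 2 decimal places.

Real regional output 2001 = 3591.0/1.340 = 2679.85.
Real regional output 2005 = 4752.1/1.480 = 3210.88.
Change = 3210.88/2679.85 − 1 = 0.1982.

19.82%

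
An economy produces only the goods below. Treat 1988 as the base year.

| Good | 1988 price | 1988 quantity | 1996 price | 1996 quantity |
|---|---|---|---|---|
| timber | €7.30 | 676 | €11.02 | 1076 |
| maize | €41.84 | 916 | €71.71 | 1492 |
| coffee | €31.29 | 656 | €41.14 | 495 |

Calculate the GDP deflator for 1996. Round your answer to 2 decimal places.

Nominal GDP 1996 = 11.02·1076 + 71.71·1492 + 41.14·495 = 139213.14.
Real GDP 1996 (at 1988 prices) = 7.30·1076 + 41.84·1492 + 31.29·495 = 85768.63.
Deflator = Nominal/Real × 100 = 139213.14/85768.63 × 100 = 162.312.

162.31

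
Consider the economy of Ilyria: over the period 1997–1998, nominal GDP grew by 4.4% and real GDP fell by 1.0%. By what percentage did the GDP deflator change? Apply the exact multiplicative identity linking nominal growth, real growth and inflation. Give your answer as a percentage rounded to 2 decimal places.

5.45%

(1 + g_nom) = (1 + g_real)(1 + π), so π = 1.0440 / 0.9900 − 1 = 0.05455.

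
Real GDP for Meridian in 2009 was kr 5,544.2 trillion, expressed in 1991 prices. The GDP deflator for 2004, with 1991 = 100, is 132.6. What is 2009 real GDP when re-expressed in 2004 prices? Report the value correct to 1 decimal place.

kr 7,351.6 trillion

Real GDP in 2004 prices = Real GDP in 1991 prices × (P_2004/P_1991) = 5544.2 × 1.326 = 7351.61.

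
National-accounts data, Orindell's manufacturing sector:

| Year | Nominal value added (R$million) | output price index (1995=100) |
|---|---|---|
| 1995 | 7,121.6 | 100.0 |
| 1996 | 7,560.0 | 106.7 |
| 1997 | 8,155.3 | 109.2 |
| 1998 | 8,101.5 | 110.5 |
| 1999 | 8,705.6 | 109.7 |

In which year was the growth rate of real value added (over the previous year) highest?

1999

1996: real = 7560.0/1.067 = 7085.29; growth vs 1995 (7121.60) = -0.51%.
1997: real = 8155.3/1.092 = 7468.22; growth vs 1996 (7085.29) = 5.40%.
1998: real = 8101.5/1.105 = 7331.67; growth vs 1997 (7468.22) = -1.83%.
1999: real = 8705.6/1.097 = 7935.82; growth vs 1998 (7331.67) = 8.24%.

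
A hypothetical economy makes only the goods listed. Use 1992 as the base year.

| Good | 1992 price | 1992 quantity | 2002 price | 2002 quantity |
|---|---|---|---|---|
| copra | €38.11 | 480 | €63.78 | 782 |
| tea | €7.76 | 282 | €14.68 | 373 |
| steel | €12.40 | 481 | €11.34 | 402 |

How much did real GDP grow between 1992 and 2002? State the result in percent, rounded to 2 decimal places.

Real GDP 1992 = Nominal GDP 1992 = 38.11·480 + 7.76·282 + 12.40·481 = 26445.52.
Real GDP 2002 (at 1992 prices) = 38.11·782 + 7.76·373 + 12.40·402 = 37681.30.
Real growth = 37681.30/26445.52 − 1 = 0.4249.

42.49%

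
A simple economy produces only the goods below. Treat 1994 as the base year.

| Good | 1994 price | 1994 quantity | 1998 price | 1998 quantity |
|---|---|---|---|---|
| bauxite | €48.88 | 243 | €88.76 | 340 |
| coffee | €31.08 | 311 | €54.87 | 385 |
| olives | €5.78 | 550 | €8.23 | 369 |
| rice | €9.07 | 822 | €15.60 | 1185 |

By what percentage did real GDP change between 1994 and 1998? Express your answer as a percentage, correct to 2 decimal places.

Real GDP 1994 = Nominal GDP 1994 = 48.88·243 + 31.08·311 + 5.78·550 + 9.07·822 = 32178.26.
Real GDP 1998 (at 1994 prices) = 48.88·340 + 31.08·385 + 5.78·369 + 9.07·1185 = 41465.77.
Real growth = 41465.77/32178.26 − 1 = 0.2886.

28.86%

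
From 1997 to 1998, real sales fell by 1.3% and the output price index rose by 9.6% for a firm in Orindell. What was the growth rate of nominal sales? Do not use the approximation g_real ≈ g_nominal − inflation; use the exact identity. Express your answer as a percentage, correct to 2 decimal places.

(1 + g_nom) = (1 + g_real)(1 + π) = 0.9870 × 1.0960 = 1.08175.

8.18%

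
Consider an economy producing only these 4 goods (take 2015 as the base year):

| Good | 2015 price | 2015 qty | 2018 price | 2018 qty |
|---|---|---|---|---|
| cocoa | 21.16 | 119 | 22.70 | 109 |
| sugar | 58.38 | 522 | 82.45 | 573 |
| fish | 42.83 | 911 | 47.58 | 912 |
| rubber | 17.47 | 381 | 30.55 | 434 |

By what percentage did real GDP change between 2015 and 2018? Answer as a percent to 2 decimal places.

4.75%

Real GDP 2015 = Nominal GDP 2015 = 21.16·119 + 58.38·522 + 42.83·911 + 17.47·381 = 78666.60.
Real GDP 2018 (at 2015 prices) = 21.16·109 + 58.38·573 + 42.83·912 + 17.47·434 = 82401.12.
Real growth = 82401.12/78666.60 − 1 = 0.0475.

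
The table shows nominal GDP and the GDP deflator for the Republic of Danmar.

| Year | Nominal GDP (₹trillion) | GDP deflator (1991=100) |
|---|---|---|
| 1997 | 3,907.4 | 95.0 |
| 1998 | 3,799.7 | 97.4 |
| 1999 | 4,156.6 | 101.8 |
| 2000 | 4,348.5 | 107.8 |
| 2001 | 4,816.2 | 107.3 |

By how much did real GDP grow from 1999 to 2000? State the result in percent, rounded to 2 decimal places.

Real GDP 1999 = 4156.6/1.018 = 4083.10.
Real GDP 2000 = 4348.5/1.078 = 4033.86.
Change = 4033.86/4083.10 − 1 = -0.0121.

-1.21%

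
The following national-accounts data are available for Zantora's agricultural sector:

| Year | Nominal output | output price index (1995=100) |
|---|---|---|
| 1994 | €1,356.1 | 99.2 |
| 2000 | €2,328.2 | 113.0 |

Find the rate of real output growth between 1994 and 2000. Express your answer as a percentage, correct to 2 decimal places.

Real output 1994 = 1356.1 / 0.992 = 1367.04.
Real output 2000 = 2328.2 / 1.130 = 2060.35.
Real growth = 2060.35 / 1367.04 − 1 = 0.5072.

50.72%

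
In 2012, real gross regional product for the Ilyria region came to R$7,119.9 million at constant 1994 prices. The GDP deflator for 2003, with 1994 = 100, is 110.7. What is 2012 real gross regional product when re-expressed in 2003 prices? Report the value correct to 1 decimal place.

Real gross regional product in 2003 prices = Real gross regional product in 1994 prices × (P_2003/P_1994) = 7119.9 × 1.107 = 7881.73.

R$7,881.7 million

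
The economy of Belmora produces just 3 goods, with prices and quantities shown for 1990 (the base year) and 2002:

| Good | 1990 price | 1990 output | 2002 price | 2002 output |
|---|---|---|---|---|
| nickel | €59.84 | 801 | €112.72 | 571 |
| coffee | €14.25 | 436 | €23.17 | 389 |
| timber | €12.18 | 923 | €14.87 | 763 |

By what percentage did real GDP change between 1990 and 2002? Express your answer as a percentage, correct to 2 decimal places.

-25.05%

Real GDP 1990 = Nominal GDP 1990 = 59.84·801 + 14.25·436 + 12.18·923 = 65386.98.
Real GDP 2002 (at 1990 prices) = 59.84·571 + 14.25·389 + 12.18·763 = 49005.23.
Real growth = 49005.23/65386.98 − 1 = -0.2505.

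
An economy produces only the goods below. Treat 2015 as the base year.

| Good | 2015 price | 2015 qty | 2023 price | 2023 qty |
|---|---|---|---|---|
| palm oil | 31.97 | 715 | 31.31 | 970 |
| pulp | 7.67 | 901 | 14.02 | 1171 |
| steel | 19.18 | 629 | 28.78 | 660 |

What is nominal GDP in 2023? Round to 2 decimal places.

Nominal GDP 2023 = Σ (p_2023 × q_2023) = 31.31·970 + 14.02·1171 + 28.78·660 = 65782.92.

65782.92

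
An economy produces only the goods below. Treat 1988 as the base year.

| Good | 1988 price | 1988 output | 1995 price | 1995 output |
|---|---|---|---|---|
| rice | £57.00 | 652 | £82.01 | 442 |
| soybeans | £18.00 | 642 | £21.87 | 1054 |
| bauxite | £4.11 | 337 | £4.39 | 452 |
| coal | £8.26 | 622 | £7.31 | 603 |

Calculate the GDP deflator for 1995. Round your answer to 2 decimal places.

Nominal GDP 1995 = 82.01·442 + 21.87·1054 + 4.39·452 + 7.31·603 = 65691.61.
Real GDP 1995 (at 1988 prices) = 57.00·442 + 18.00·1054 + 4.11·452 + 8.26·603 = 51004.50.
Deflator = Nominal/Real × 100 = 65691.61/51004.50 × 100 = 128.796.

128.80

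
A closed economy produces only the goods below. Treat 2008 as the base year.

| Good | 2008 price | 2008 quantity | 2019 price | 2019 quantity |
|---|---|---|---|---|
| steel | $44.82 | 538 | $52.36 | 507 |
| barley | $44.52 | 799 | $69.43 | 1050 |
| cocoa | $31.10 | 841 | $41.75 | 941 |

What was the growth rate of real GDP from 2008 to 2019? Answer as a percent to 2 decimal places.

15.02%

Real GDP 2008 = Nominal GDP 2008 = 44.82·538 + 44.52·799 + 31.10·841 = 85839.74.
Real GDP 2019 (at 2008 prices) = 44.82·507 + 44.52·1050 + 31.10·941 = 98734.84.
Real growth = 98734.84/85839.74 − 1 = 0.1502.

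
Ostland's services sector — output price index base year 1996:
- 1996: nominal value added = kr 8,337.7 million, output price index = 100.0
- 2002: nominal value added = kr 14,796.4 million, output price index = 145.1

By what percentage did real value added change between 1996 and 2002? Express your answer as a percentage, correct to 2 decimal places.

22.30%

Deflate each year: 1996 → 8337.7/1.000 = 8337.70; 2002 → 14796.4/1.451 = 10197.38.
So real value added changed by 10197.38/8337.70 − 1 = 0.2230, i.e. 22.30%.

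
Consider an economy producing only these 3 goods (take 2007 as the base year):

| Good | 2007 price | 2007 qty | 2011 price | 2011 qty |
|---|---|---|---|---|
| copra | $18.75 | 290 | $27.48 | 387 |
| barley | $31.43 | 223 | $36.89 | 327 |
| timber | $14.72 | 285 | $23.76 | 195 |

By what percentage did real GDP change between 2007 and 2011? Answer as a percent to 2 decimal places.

22.61%

Real GDP 2007 = Nominal GDP 2007 = 18.75·290 + 31.43·223 + 14.72·285 = 16641.59.
Real GDP 2011 (at 2007 prices) = 18.75·387 + 31.43·327 + 14.72·195 = 20404.26.
Real growth = 20404.26/16641.59 − 1 = 0.2261.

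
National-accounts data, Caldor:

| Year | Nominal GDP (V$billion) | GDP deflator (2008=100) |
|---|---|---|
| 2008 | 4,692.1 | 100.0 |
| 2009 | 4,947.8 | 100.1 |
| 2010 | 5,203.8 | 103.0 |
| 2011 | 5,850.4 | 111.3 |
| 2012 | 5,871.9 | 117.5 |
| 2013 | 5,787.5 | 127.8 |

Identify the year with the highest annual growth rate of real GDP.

2009

2009: real = 4947.8/1.001 = 4942.86; growth vs 2008 (4692.10) = 5.34%.
2010: real = 5203.8/1.030 = 5052.23; growth vs 2009 (4942.86) = 2.21%.
2011: real = 5850.4/1.113 = 5256.42; growth vs 2010 (5052.23) = 4.04%.
2012: real = 5871.9/1.175 = 4997.36; growth vs 2011 (5256.42) = -4.93%.
2013: real = 5787.5/1.278 = 4528.56; growth vs 2012 (4997.36) = -9.38%.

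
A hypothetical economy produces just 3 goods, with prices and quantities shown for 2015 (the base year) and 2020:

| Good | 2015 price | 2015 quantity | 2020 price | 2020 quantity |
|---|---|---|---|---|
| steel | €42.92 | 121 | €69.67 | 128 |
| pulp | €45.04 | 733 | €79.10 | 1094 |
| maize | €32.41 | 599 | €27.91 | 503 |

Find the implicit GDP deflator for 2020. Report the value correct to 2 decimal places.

154.06

Nominal GDP 2020 = 69.67·128 + 79.10·1094 + 27.91·503 = 109491.89.
Real GDP 2020 (at 2015 prices) = 42.92·128 + 45.04·1094 + 32.41·503 = 71069.75.
Deflator = Nominal/Real × 100 = 109491.89/71069.75 × 100 = 154.063.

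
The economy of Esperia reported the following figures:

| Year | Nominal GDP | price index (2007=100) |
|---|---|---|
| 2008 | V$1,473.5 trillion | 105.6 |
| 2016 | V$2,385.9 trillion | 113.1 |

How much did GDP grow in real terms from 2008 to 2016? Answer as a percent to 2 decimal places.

Real GDP 2008 = 1473.5 / 1.056 = 1395.36.
Real GDP 2016 = 2385.9 / 1.131 = 2109.55.
Real growth = 2109.55 / 1395.36 − 1 = 0.5118.

51.18%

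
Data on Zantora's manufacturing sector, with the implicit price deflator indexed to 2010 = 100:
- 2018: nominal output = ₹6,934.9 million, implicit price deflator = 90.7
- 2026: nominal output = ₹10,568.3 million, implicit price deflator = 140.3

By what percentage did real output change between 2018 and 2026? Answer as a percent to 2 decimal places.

-1.48%

Real output 2018 = 6934.9 / 0.907 = 7645.98.
Real output 2026 = 10568.3 / 1.403 = 7532.64.
Real growth = 7532.64 / 7645.98 − 1 = -0.0148.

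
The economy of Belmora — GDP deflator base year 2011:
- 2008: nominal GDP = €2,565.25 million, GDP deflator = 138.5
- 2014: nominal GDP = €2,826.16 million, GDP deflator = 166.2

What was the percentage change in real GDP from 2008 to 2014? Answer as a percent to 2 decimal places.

Real GDP 2008 = 2565.25 / 1.385 = 1852.17.
Real GDP 2014 = 2826.16 / 1.662 = 1700.46.
Real growth = 1700.46 / 1852.17 − 1 = -0.0819.

-8.19%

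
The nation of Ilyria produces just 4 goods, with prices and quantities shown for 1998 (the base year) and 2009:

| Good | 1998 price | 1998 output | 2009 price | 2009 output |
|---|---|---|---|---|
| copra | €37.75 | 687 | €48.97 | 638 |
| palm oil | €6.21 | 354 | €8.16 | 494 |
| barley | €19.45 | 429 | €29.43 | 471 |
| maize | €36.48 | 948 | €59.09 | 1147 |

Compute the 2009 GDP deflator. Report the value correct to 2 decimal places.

Nominal GDP 2009 = 48.97·638 + 8.16·494 + 29.43·471 + 59.09·1147 = 116911.66.
Real GDP 2009 (at 1998 prices) = 37.75·638 + 6.21·494 + 19.45·471 + 36.48·1147 = 78155.75.
Deflator = Nominal/Real × 100 = 116911.66/78155.75 × 100 = 149.588.

149.59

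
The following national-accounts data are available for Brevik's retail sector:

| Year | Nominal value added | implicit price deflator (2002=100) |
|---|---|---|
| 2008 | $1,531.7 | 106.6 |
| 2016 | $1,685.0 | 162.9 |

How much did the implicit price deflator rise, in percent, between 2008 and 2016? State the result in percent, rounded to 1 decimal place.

52.8%

Price-level change = 162.9 / 106.6 − 1 = 0.5281.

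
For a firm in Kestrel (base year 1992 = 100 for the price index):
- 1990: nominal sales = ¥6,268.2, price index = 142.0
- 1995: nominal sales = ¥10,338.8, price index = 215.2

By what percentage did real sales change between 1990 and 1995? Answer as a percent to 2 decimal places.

Deflate each year: 1990 → 6268.2/1.420 = 4414.23; 1995 → 10338.8/2.152 = 4804.28.
So real sales changed by 4804.28/4414.23 − 1 = 0.0884, i.e. 8.84%.

8.84%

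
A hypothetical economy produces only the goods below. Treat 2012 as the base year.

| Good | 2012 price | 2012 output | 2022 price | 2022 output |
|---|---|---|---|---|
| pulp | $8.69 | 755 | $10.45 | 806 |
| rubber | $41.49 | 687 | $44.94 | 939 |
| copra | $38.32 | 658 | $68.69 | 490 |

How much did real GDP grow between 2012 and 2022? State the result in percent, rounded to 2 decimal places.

7.40%

Real GDP 2012 = Nominal GDP 2012 = 8.69·755 + 41.49·687 + 38.32·658 = 60279.14.
Real GDP 2022 (at 2012 prices) = 8.69·806 + 41.49·939 + 38.32·490 = 64740.05.
Real growth = 64740.05/60279.14 − 1 = 0.0740.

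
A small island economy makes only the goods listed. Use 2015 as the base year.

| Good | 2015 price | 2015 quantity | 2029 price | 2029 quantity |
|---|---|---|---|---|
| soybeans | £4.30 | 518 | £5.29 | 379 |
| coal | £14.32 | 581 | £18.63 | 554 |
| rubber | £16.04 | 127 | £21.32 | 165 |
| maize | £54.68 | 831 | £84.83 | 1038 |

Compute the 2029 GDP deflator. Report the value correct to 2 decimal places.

150.65

Nominal GDP 2029 = 5.29·379 + 18.63·554 + 21.32·165 + 84.83·1038 = 103897.27.
Real GDP 2029 (at 2015 prices) = 4.30·379 + 14.32·554 + 16.04·165 + 54.68·1038 = 68967.42.
Deflator = Nominal/Real × 100 = 103897.27/68967.42 × 100 = 150.647.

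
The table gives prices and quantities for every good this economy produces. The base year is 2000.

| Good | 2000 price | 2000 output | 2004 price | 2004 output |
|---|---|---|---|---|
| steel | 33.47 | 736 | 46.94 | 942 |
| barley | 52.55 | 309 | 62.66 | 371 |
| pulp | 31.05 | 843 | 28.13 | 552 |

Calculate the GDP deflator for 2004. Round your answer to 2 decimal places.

121.75

Nominal GDP 2004 = 46.94·942 + 62.66·371 + 28.13·552 = 82992.10.
Real GDP 2004 (at 2000 prices) = 33.47·942 + 52.55·371 + 31.05·552 = 68164.39.
Deflator = Nominal/Real × 100 = 82992.10/68164.39 × 100 = 121.753.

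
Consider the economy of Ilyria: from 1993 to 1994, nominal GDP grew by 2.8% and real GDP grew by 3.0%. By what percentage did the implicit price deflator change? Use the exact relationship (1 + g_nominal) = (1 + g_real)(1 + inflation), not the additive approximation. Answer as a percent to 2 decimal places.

-0.19%

(1 + g_nom) = (1 + g_real)(1 + π), so π = 1.0280 / 1.0300 − 1 = -0.00194.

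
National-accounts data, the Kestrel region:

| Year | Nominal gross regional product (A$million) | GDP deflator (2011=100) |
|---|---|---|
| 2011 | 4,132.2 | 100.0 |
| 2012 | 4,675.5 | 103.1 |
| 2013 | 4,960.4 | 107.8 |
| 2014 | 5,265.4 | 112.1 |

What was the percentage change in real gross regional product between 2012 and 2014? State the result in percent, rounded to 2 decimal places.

Real gross regional product 2012 = 4675.5/1.031 = 4534.92.
Real gross regional product 2014 = 5265.4/1.121 = 4697.06.
Change = 4697.06/4534.92 − 1 = 0.0358.

3.58%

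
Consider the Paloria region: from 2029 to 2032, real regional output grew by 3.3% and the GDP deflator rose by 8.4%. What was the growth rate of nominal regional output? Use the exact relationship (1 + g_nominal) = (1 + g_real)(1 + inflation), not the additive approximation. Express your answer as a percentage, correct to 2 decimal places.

(1 + g_nom) = (1 + g_real)(1 + π) = 1.0330 × 1.0840 = 1.11977.

11.98%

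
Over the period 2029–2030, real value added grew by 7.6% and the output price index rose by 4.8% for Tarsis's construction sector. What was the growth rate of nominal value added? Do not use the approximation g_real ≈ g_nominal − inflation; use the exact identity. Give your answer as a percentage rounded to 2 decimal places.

(1 + g_nom) = (1 + g_real)(1 + π) = 1.0760 × 1.0480 = 1.12765.

12.76%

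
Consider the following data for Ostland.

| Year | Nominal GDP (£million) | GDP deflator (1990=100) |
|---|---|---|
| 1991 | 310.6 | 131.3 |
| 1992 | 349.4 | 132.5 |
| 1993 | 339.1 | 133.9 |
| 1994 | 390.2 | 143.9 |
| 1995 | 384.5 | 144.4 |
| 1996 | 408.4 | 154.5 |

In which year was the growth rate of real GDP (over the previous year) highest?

1992

1992: real = 349.4/1.325 = 263.70; growth vs 1991 (236.56) = 11.47%.
1993: real = 339.1/1.339 = 253.25; growth vs 1992 (263.70) = -3.96%.
1994: real = 390.2/1.439 = 271.16; growth vs 1993 (253.25) = 7.07%.
1995: real = 384.5/1.444 = 266.27; growth vs 1994 (271.16) = -1.80%.
1996: real = 408.4/1.545 = 264.34; growth vs 1995 (266.27) = -0.72%.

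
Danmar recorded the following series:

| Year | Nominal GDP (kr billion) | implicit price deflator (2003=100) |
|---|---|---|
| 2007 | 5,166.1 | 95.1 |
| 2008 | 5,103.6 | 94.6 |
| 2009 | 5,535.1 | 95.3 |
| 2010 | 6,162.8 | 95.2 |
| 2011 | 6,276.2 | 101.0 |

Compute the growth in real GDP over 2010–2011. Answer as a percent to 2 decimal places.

-4.01%

Real GDP 2010 = 6162.8/0.952 = 6473.53.
Real GDP 2011 = 6276.2/1.010 = 6214.06.
Change = 6214.06/6473.53 − 1 = -0.0401.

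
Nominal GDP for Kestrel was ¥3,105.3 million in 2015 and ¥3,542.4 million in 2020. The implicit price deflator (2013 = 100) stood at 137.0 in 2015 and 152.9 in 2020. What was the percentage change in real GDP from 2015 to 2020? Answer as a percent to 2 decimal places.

2.21%

Real GDP 2015 = 3105.3 / 1.370 = 2266.64.
Real GDP 2020 = 3542.4 / 1.529 = 2316.81.
Real growth = 2316.81 / 2266.64 − 1 = 0.0221.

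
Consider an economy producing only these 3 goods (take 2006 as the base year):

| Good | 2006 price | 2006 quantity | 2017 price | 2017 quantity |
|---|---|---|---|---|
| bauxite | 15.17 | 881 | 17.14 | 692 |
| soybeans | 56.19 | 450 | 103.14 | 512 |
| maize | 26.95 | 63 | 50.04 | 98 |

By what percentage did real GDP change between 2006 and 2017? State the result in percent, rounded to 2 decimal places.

3.87%

Real GDP 2006 = Nominal GDP 2006 = 15.17·881 + 56.19·450 + 26.95·63 = 40348.12.
Real GDP 2017 (at 2006 prices) = 15.17·692 + 56.19·512 + 26.95·98 = 41908.02.
Real growth = 41908.02/40348.12 − 1 = 0.0387.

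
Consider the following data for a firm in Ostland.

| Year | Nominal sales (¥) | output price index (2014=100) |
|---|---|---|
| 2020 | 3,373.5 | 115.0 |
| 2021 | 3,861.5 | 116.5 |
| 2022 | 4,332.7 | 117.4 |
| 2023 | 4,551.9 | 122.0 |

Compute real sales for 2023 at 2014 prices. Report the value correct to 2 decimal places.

Real sales 2023 = 4551.9 / 1.220 = 3731.07.

¥3,731.07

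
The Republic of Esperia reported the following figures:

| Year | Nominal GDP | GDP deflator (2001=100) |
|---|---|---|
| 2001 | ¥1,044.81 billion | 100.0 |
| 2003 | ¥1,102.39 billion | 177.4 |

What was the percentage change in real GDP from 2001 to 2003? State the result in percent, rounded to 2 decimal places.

Real GDP 2001 = 1044.81 / 1.000 = 1044.81.
Real GDP 2003 = 1102.39 / 1.774 = 621.41.
Real growth = 621.41 / 1044.81 − 1 = -0.4052.

-40.52%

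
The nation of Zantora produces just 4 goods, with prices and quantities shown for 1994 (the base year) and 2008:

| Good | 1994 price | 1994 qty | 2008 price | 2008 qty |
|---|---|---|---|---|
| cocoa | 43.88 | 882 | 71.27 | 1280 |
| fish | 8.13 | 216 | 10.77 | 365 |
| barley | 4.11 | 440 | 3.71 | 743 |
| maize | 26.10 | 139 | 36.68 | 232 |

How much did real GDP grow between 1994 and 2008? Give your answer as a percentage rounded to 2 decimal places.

48.69%

Real GDP 1994 = Nominal GDP 1994 = 43.88·882 + 8.13·216 + 4.11·440 + 26.10·139 = 45894.54.
Real GDP 2008 (at 1994 prices) = 43.88·1280 + 8.13·365 + 4.11·743 + 26.10·232 = 68242.78.
Real growth = 68242.78/45894.54 − 1 = 0.4869.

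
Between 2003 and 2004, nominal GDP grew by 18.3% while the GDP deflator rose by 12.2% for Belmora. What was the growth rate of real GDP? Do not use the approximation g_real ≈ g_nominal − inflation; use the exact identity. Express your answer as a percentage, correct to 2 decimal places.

(1 + g_nom) = (1 + g_real)(1 + π), so g_real = 1.1830 / 1.1220 − 1 = 0.05437.

5.44%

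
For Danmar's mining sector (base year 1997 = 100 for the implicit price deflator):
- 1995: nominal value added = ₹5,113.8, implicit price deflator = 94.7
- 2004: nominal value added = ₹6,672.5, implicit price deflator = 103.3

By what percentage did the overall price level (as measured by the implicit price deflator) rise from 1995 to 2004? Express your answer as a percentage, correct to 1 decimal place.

9.1%

Price-level change = 103.3 / 94.7 − 1 = 0.0908.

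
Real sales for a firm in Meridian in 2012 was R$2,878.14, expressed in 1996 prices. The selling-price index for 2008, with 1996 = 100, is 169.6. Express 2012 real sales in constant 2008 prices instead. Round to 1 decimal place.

Real sales in 2008 prices = Real sales in 1996 prices × (P_2008/P_1996) = 2878.14 × 1.696 = 4881.33.

R$4,881.3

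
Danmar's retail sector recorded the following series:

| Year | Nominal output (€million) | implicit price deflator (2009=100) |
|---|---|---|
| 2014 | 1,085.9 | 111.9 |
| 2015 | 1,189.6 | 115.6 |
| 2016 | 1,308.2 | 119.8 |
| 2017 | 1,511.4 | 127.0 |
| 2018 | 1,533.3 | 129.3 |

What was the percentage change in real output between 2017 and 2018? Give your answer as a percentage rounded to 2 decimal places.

Real output 2017 = 1511.4/1.270 = 1190.08.
Real output 2018 = 1533.3/1.293 = 1185.85.
Change = 1185.85/1190.08 − 1 = -0.0036.

-0.36%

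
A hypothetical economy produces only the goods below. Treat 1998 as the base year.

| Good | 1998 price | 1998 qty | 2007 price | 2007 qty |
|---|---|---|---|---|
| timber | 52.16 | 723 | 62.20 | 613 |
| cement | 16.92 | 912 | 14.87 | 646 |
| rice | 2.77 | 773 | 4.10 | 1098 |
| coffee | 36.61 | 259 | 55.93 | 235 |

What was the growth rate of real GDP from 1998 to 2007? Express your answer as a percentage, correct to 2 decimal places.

Real GDP 1998 = Nominal GDP 1998 = 52.16·723 + 16.92·912 + 2.77·773 + 36.61·259 = 64765.92.
Real GDP 2007 (at 1998 prices) = 52.16·613 + 16.92·646 + 2.77·1098 + 36.61·235 = 54549.21.
Real growth = 54549.21/64765.92 − 1 = -0.1577.

-15.77%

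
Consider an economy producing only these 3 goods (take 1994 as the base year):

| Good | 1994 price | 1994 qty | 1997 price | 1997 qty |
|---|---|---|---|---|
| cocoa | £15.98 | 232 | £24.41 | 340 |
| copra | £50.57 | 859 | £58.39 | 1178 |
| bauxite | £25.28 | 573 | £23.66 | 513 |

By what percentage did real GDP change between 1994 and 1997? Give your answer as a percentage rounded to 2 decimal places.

Real GDP 1994 = Nominal GDP 1994 = 15.98·232 + 50.57·859 + 25.28·573 = 61632.43.
Real GDP 1997 (at 1994 prices) = 15.98·340 + 50.57·1178 + 25.28·513 = 77973.30.
Real growth = 77973.30/61632.43 − 1 = 0.2651.

26.51%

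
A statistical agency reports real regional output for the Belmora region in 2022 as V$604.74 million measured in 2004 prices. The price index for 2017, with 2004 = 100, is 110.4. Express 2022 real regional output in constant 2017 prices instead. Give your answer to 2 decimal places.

V$667.63 million

Real regional output in 2017 prices = Real regional output in 2004 prices × (P_2017/P_2004) = 604.74 × 1.104 = 667.63.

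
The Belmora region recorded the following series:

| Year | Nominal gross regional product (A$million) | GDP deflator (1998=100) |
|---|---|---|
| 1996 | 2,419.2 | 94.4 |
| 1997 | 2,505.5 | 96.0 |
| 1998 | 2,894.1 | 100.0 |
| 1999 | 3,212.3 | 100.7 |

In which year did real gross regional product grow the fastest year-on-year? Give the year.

1997: real = 2505.5/0.960 = 2609.90; growth vs 1996 (2562.71) = 1.84%.
1998: real = 2894.1/1.000 = 2894.10; growth vs 1997 (2609.90) = 10.89%.
1999: real = 3212.3/1.007 = 3189.97; growth vs 1998 (2894.10) = 10.22%.

1998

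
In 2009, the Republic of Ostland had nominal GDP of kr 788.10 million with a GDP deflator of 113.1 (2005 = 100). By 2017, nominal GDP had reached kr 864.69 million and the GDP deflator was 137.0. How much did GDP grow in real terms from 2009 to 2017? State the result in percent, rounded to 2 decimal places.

-9.42%

Deflate each year: 2009 → 788.10/1.131 = 696.82; 2017 → 864.69/1.370 = 631.16.
So real GDP changed by 631.16/696.82 − 1 = -0.0942, i.e. -9.42%.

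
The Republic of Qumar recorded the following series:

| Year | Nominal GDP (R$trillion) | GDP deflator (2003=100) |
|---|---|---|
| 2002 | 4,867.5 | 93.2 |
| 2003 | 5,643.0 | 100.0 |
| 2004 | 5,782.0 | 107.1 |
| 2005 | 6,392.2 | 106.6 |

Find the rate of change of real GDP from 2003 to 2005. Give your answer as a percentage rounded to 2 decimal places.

6.26%

Real GDP 2003 = 5643.0/1.000 = 5643.00.
Real GDP 2005 = 6392.2/1.066 = 5996.44.
Change = 5996.44/5643.00 − 1 = 0.0626.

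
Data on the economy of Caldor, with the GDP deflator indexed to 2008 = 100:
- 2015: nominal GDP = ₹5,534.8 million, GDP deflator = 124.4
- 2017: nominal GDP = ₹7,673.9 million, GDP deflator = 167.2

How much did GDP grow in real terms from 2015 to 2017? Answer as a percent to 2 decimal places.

3.16%

Deflate each year: 2015 → 5534.8/1.244 = 4449.20; 2017 → 7673.9/1.672 = 4589.65.
So real GDP changed by 4589.65/4449.20 − 1 = 0.0316, i.e. 3.16%.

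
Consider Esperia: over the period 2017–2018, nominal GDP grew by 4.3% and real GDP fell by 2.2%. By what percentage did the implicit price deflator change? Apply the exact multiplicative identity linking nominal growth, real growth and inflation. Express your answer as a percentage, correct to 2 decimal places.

(1 + g_nom) = (1 + g_real)(1 + π), so π = 1.0430 / 0.9780 − 1 = 0.06646.

6.65%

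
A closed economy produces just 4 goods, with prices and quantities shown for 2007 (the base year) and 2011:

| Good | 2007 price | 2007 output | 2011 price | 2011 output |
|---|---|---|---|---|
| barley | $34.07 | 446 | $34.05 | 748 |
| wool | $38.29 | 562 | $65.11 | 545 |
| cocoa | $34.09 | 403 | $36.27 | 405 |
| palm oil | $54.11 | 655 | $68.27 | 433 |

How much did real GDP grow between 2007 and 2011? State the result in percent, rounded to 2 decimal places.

Real GDP 2007 = Nominal GDP 2007 = 34.07·446 + 38.29·562 + 34.09·403 + 54.11·655 = 85894.52.
Real GDP 2011 (at 2007 prices) = 34.07·748 + 38.29·545 + 34.09·405 + 54.11·433 = 83588.49.
Real growth = 83588.49/85894.52 − 1 = -0.0268.

-2.68%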